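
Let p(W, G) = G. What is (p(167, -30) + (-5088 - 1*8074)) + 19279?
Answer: 6087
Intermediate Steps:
(p(167, -30) + (-5088 - 1*8074)) + 19279 = (-30 + (-5088 - 1*8074)) + 19279 = (-30 + (-5088 - 8074)) + 19279 = (-30 - 13162) + 19279 = -13192 + 19279 = 6087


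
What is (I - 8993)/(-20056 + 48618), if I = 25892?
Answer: 16899/28562 ≈ 0.59166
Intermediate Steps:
(I - 8993)/(-20056 + 48618) = (25892 - 8993)/(-20056 + 48618) = 16899/28562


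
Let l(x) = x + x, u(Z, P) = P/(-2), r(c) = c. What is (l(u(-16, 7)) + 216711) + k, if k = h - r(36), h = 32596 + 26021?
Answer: 275285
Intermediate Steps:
h = 58617
k = 58581 (k = 58617 - 1*36 = 58617 - 36 = 58581)
u(Z, P) = -P/2 (u(Z, P) = P*(-½) = -P/2)
l(x) = 2*x
(l(u(-16, 7)) + 216711) + k = (2*(-½*7) + 216711) + 58581 = (2*(-7/2) + 216711) + 58581 = (-7 + 216711) + 58581 = 216704 + 58581 = 275285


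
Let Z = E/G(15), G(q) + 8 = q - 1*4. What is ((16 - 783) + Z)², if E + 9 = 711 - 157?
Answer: 3083536/9 ≈ 3.4262e+5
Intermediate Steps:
G(q) = -12 + q (G(q) = -8 + (q - 1*4) = -8 + (q - 4) = -8 + (-4 + q) = -12 + q)
E = 545 (E = -9 + (711 - 157) = -9 + 554 = 545)
Z = 545/3 (Z = 545/(-12 + 15) = 545/3 ≈ 181.67)
((16 - 783) + Z)² = ((16 - 783) + 545/3)² = (-767 + 545/3)² = (-1756/3)² = 3083536/9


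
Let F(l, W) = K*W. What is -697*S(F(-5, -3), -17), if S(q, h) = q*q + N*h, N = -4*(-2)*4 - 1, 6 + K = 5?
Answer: 361046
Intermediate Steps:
K = -1 (K = -6 + 5 = -1)
F(l, W) = -W
N = 31 (N = 8*4 - 1 = 32 - 1 = 31)
S(q, h) = q² + 31*h (S(q, h) = q*q + 31*h = q² + 31*h)
-697*S(F(-5, -3), -17) = -697*((-1*(-3))² + 31*(-17)) = -697*(3² - 527) = -697*(9 - 527) = -697*(-518) = 361046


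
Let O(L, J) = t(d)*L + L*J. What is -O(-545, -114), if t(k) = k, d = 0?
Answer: -62130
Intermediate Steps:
O(L, J) = J*L (O(L, J) = 0*L + L*J = 0 + J*L = J*L)
-O(-545, -114) = -(-114)*(-545) = -1*62130 = -62130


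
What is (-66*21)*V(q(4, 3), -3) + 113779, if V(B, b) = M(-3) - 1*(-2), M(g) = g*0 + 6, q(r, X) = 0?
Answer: 102691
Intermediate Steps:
M(g) = 6 (M(g) = 0 + 6 = 6)
V(B, b) = 8 (V(B, b) = 6 - 1*(-2) = 6 + 2 = 8)
(-66*21)*V(q(4, 3), -3) + 113779 = -66*21*8 + 113779 = -1386*8 + 113779 = -11088 + 113779 = 102691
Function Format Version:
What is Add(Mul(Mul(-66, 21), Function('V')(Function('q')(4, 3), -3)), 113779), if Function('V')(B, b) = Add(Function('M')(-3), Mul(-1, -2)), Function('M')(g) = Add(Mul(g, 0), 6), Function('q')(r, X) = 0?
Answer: 102691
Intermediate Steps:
Function('M')(g) = 6 (Function('M')(g) = Add(0, 6) = 6)
Function('V')(B, b) = 8 (Function('V')(B, b) = Add(6, Mul(-1, -2)) = Add(6, 2) = 8)
Add(Mul(Mul(-66, 21), Function('V')(Function('q')(4, 3), -3)), 113779) = Add(Mul(Mul(-66, 21), 8), 113779) = Add(Mul(-1386, 8), 113779) = Add(-11088, 113779) = 102691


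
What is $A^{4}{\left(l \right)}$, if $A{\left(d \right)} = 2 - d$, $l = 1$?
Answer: $1$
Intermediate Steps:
$A^{4}{\left(l \right)} = \left(2 - 1\right)^{4} = 1^{4} = 1$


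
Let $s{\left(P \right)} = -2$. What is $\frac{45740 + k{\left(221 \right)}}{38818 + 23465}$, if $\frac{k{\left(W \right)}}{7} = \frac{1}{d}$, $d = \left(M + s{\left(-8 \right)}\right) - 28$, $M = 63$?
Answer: $\frac{1509427}{2055339} \approx 0.73439$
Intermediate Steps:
$d = 33$ ($d = \left(63 - 2\right) - 28 = 61 - 28 = 33$)
$k{\left(W \right)} = \frac{7}{33}$
$\frac{45740 + k{\left(221 \right)}}{38818 + 23465} = \frac{45740 + \frac{7}{33}}{38818 + 23465} = \frac{1509427}{33 \cdot 62283} = \frac{1509427}{33} \cdot \frac{1}{62283} = \frac{1509427}{2055339}$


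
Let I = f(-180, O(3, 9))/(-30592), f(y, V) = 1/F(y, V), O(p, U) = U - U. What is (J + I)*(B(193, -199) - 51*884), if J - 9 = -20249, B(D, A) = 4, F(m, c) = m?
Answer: 125607276747673/137664 ≈ 9.1242e+8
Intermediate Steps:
O(p, U) = 0
J = -20240 (J = 9 - 20249 = -20240)
f(y, V) = 1/y
I = 1/5506560 (I = 1/(-180*(-30592)) = -1/180*(-1/30592) = 1/5506560 ≈ 1.8160e-7)
(J + I)*(B(193, -199) - 51*884) = (-20240 + 1/5506560)*(4 - 51*884) = -111452774399*(4 - 45084)/5506560 = -111452774399/5506560*(-45080) = 125607276747673/137664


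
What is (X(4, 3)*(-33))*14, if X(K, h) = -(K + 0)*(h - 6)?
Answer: -5544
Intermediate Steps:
X(K, h) = -K*(-6 + h)
(X(4, 3)*(-33))*14 = ((4*(6 - 1*3))*(-33))*14 = ((4*(6 - 3))*(-33))*14 = ((4*3)*(-33))*14 = (12*(-33))*14 = -396*14 = -5544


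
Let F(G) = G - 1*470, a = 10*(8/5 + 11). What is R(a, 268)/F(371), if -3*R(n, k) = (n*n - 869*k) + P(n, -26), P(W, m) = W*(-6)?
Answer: -217772/297 ≈ -733.24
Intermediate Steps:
P(W, m) = -6*W
a = 126 (a = 10*(8*(1/5) + 11) = 10*(8/5 + 11) = 10*(63/5) = 126)
R(n, k) = 2*n - n**2/3 + 869*k/3 (R(n, k) = -((n*n - 869*k) - 6*n)/3 = -((n**2 - 869*k) - 6*n)/3 = -(n**2 - 869*k - 6*n)/3 = 2*n - n**2/3 + 869*k/3)
F(G) = -470 + G (F(G) = G - 470 = -470 + G)
R(a, 268)/F(371) = (2*126 - 1/3*126**2 + (869/3)*268)/(-470 + 371) = (252 - 1/3*15876 + 232892/3)/(-99) = (252 - 5292 + 232892/3)*(-1/99) = (217772/3)*(-1/99) = -217772/297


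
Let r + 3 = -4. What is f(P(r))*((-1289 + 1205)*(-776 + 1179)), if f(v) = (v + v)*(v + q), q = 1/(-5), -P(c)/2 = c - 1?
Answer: -85577856/5 ≈ -1.7116e+7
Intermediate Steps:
r = -7 (r = -3 - 4 = -7)
P(c) = 2 - 2*c (P(c) = -2*(c - 1) = -2*(-1 + c) = 2 - 2*c)
q = -1/5 ≈ -0.20000
f(v) = 2*v*(-1/5 + v) (f(v) = (v + v)*(v - 1/5) = (2*v)*(-1/5 + v) = 2*v*(-1/5 + v))
f(P(r))*((-1289 + 1205)*(-776 + 1179)) = (2*(2 - 2*(-7))*(-1 + 5*(2 - 2*(-7)))/5)*((-1289 + 1205)*(-776 + 1179)) = (2*(2 + 14)*(-1 + 5*(2 + 14))/5)*(-84*403) = ((2/5)*16*(-1 + 5*16))*(-33852) = ((2/5)*16*(-1 + 80))*(-33852) = ((2/5)*16*79)*(-33852) = (2528/5)*(-33852) = -85577856/5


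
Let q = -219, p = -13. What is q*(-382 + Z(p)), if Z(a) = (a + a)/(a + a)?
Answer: 83439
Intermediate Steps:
Z(a) = 1 (Z(a) = (2*a)/((2*a)) = (2*a)*(1/(2*a)) = 1)
q*(-382 + Z(p)) = -219*(-382 + 1) = -219*(-381) = 83439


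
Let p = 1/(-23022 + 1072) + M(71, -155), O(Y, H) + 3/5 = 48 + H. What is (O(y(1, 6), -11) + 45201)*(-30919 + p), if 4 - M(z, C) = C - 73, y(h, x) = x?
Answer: -152354960520737/109750 ≈ -1.3882e+9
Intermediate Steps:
M(z, C) = 77 - C (M(z, C) = 4 - (C - 73) = 4 - (-73 + C) = 4 + (73 - C) = 77 - C)
O(Y, H) = 237/5 + H (O(Y, H) = -⅗ + (48 + H) = 237/5 + H)
p = 5092399/21950 (p = 1/(-23022 + 1072) + (77 - 1*(-155)) = 1/(-21950) + (77 + 155) = -1/21950 + 232 = 5092399/21950 ≈ 232.00)
(O(y(1, 6), -11) + 45201)*(-30919 + p) = ((237/5 - 11) + 45201)*(-30919 + 5092399/21950) = (182/5 + 45201)*(-673579651/21950) = (226187/5)*(-673579651/21950) = -152354960520737/109750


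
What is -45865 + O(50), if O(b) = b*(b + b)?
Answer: -40865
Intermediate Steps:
O(b) = 2*b² (O(b) = b*(2*b) = 2*b²)
-45865 + O(50) = -45865 + 2*50² = -45865 + 2*2500 = -45865 + 5000 = -40865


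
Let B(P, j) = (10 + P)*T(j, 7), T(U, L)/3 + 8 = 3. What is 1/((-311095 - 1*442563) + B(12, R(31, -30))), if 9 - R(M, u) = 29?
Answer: -1/753988 ≈ -1.3263e-6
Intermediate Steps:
R(M, u) = -20 (R(M, u) = 9 - 1*29 = 9 - 29 = -20)
T(U, L) = -15 (T(U, L) = -24 + 3*3 = -24 + 9 = -15)
B(P, j) = -150 - 15*P (B(P, j) = (10 + P)*(-15) = -150 - 15*P)
1/((-311095 - 1*442563) + B(12, R(31, -30))) = 1/((-311095 - 1*442563) + (-150 - 15*12)) = 1/((-311095 - 442563) + (-150 - 180)) = 1/(-753658 - 330) = 1/(-753988) = -1/753988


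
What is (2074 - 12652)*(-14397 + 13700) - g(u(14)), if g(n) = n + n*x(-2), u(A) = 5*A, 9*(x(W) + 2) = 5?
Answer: 66356074/9 ≈ 7.3729e+6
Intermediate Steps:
x(W) = -13/9 (x(W) = -2 + (⅑)*5 = -2 + 5/9 = -13/9)
g(n) = -4*n/9 (g(n) = n + n*(-13/9) = n - 13*n/9 = -4*n/9)
(2074 - 12652)*(-14397 + 13700) - g(u(14)) = (2074 - 12652)*(-14397 + 13700) - (-4)*5*14/9 = -10578*(-697) - (-4)*70/9 = 7372866 - 1*(-280/9) = 7372866 + 280/9 = 66356074/9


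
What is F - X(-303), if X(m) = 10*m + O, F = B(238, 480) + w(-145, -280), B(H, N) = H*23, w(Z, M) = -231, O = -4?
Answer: 8277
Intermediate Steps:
B(H, N) = 23*H
F = 5243 (F = 23*238 - 231 = 5474 - 231 = 5243)
X(m) = -4 + 10*m (X(m) = 10*m - 4 = -4 + 10*m)
F - X(-303) = 5243 - (-4 + 10*(-303)) = 5243 - (-4 - 3030) = 5243 - 1*(-3034) = 5243 + 3034 = 8277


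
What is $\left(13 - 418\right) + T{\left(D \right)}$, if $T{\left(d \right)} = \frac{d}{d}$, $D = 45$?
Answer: $-404$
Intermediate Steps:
$T{\left(d \right)} = 1$
$\left(13 - 418\right) + T{\left(D \right)} = \left(13 - 418\right) + 1 = -405 + 1 = -404$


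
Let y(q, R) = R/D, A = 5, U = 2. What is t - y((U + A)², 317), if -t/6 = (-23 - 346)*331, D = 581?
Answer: 425776237/581 ≈ 7.3283e+5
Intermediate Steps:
t = 732834 (t = -6*(-23 - 346)*331 = -(-2214)*331 = -6*(-122139) = 732834)
y(q, R) = R/581
t - y((U + A)², 317) = 732834 - 317/581 = 425776237/581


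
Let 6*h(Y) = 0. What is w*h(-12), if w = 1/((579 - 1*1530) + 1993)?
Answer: 0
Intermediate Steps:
h(Y) = 0 (h(Y) = (⅙)*0 = 0)
w = 1/1042 (w = 1/((579 - 1530) + 1993) = 1/(-951 + 1993) = 1/1042 ≈ 0.00095969)
w*h(-12) = (1/1042)*0 = 0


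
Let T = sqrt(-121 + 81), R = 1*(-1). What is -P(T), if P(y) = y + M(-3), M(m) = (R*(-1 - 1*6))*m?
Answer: 21 - 2*I*sqrt(10) ≈ 21.0 - 6.3246*I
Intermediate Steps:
R = -1
M(m) = 7*m (M(m) = (-(-1 - 1*6))*m = (-(-1 - 6))*m = (-1*(-7))*m = 7*m)
T = 2*I*sqrt(10) (T = sqrt(-40) = 2*I*sqrt(10) ≈ 6.3246*I)
P(y) = -21 + y (P(y) = y + 7*(-3) = y - 21 = -21 + y)
-P(T) = -(-21 + 2*I*sqrt(10)) = 21 - 2*I*sqrt(10)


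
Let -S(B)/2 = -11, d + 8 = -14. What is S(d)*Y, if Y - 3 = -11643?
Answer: -256080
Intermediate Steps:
Y = -11640 (Y = 3 - 11643 = -11640)
d = -22 (d = -8 - 14 = -22)
S(B) = 22 (S(B) = -2*(-11) = 22)
S(d)*Y = 22*(-11640) = -256080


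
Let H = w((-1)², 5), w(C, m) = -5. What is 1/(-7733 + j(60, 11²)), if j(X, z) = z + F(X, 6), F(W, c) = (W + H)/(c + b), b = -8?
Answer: -2/15279 ≈ -0.00013090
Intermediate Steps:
H = -5
F(W, c) = (-5 + W)/(-8 + c) (F(W, c) = (W - 5)/(c - 8) = (-5 + W)/(-8 + c))
j(X, z) = 5/2 + z - X/2 (j(X, z) = z + (-5 + X)/(-8 + 6) = z + (-5 + X)/(-2) = z - (-5 + X)/2 = z + (5/2 - X/2) = 5/2 + z - X/2)
1/(-7733 + j(60, 11²)) = 1/(-7733 + (5/2 + 11² - ½*60)) = 1/(-7733 + (5/2 + 121 - 30)) = 1/(-7733 + 187/2) = 1/(-15279/2) = -2/15279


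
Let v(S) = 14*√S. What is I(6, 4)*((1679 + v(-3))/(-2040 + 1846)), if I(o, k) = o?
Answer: -5037/97 - 42*I*√3/97 ≈ -51.928 - 0.74996*I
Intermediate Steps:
I(6, 4)*((1679 + v(-3))/(-2040 + 1846)) = 6*((1679 + 14*√(-3))/(-2040 + 1846)) = 6*((1679 + 14*(I*√3))/(-194)) = 6*((1679 + 14*I*√3)*(-1/194)) = 6*(-1679/194 - 7*I*√3/97) = -5037/97 - 42*I*√3/97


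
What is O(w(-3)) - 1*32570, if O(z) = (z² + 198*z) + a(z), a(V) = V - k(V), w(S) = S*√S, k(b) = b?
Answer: -32597 - 594*I*√3 ≈ -32597.0 - 1028.8*I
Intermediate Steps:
w(S) = S^(3/2)
a(V) = 0 (a(V) = V - V = 0)
O(z) = z² + 198*z (O(z) = (z² + 198*z) + 0 = z² + 198*z)
O(w(-3)) - 1*32570 = (-3)^(3/2)*(198 + (-3)^(3/2)) - 1*32570 = (-3*I*√3)*(198 - 3*I*√3) - 32570 = -3*I*√3*(198 - 3*I*√3) - 32570 = -32570 - 3*I*√3*(198 - 3*I*√3)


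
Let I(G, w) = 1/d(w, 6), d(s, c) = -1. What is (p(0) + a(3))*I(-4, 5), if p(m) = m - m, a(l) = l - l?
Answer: 0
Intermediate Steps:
a(l) = 0
I(G, w) = -1 (I(G, w) = 1/(-1) = -1)
p(m) = 0
(p(0) + a(3))*I(-4, 5) = (0 + 0)*(-1) = 0*(-1) = 0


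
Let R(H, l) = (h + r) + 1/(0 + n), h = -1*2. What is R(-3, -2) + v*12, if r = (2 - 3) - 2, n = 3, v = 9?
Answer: 310/3 ≈ 103.33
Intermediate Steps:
h = -2
r = -3 (r = -1 - 2 = -3)
R(H, l) = -14/3 (R(H, l) = (-2 - 3) + 1/(0 + 3) = -5 + 1/3 = -5 + ⅓ = -14/3)
R(-3, -2) + v*12 = -14/3 + 9*12 = -14/3 + 108 = 310/3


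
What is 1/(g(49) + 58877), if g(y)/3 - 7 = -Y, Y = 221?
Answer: 1/58235 ≈ 1.7172e-5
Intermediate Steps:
g(y) = -642 (g(y) = 21 + 3*(-1*221) = 21 + 3*(-221) = 21 - 663 = -642)
1/(g(49) + 58877) = 1/(-642 + 58877) = 1/58235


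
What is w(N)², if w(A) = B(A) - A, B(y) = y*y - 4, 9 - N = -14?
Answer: 252004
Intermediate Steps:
N = 23 (N = 9 - 1*(-14) = 9 + 14 = 23)
B(y) = -4 + y² (B(y) = y² - 4 = -4 + y²)
w(A) = -4 + A² - A (w(A) = (-4 + A²) - A = -4 + A² - A)
w(N)² = (-4 + 23² - 1*23)² = (-4 + 529 - 23)² = 502² = 252004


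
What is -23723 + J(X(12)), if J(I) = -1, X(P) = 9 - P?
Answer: -23724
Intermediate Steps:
-23723 + J(X(12)) = -23723 - 1 = -23724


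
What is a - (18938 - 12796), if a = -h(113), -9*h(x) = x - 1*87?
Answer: -55252/9 ≈ -6139.1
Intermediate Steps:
h(x) = 29/3 - x/9 (h(x) = -(x - 1*87)/9 = -(x - 87)/9 = -(-87 + x)/9 = 29/3 - x/9)
a = 26/9 (a = -(29/3 - 1/9*113) = -(29/3 - 113/9) = -1*(-26/9) = 26/9 ≈ 2.8889)
a - (18938 - 12796) = 26/9 - (18938 - 12796) = 26/9 - 1*6142 = 26/9 - 6142 = -55252/9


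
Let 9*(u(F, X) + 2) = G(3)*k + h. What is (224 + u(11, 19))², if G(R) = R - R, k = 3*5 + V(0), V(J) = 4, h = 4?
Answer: 4008004/81 ≈ 49482.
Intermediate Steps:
k = 19 (k = 3*5 + 4 = 15 + 4 = 19)
G(R) = 0
u(F, X) = -14/9 (u(F, X) = -2 + (0*19 + 4)/9 = -2 + (0 + 4)/9 = -2 + (⅑)*4 = -2 + 4/9 = -14/9)
(224 + u(11, 19))² = (224 - 14/9)² = (2002/9)² = 4008004/81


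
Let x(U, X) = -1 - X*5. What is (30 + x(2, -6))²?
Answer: 3481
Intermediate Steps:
x(U, X) = -1 - 5*X
(30 + x(2, -6))² = (30 + (-1 - 5*(-6)))² = (30 + (-1 + 30))² = (30 + 29)² = 59² = 3481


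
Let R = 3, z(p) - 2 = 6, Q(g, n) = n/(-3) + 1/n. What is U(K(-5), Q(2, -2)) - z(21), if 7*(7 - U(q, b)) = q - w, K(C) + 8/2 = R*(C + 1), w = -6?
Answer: 3/7 ≈ 0.42857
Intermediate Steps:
Q(g, n) = 1/n - n/3 (Q(g, n) = n*(-⅓) + 1/n = -n/3 + 1/n = 1/n - n/3)
z(p) = 8 (z(p) = 2 + 6 = 8)
K(C) = -1 + 3*C (K(C) = -4 + 3*(C + 1) = -4 + 3*(1 + C) = -4 + (3 + 3*C) = -1 + 3*C)
U(q, b) = 43/7 - q/7 (U(q, b) = 7 - (q - 1*(-6))/7 = 7 - (q + 6)/7 = 7 - (6 + q)/7 = 7 + (-6/7 - q/7) = 43/7 - q/7)
U(K(-5), Q(2, -2)) - z(21) = (43/7 - (-1 + 3*(-5))/7) - 1*8 = (43/7 - (-1 - 15)/7) - 8 = (43/7 - ⅐*(-16)) - 8 = (43/7 + 16/7) - 8 = 59/7 - 8 = 3/7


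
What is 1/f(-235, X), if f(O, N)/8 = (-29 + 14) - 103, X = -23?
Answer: -1/944 ≈ -0.0010593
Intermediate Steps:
f(O, N) = -944 (f(O, N) = 8*((-29 + 14) - 103) = 8*(-15 - 103) = 8*(-118) = -944)
1/f(-235, X) = 1/(-944) = -1/944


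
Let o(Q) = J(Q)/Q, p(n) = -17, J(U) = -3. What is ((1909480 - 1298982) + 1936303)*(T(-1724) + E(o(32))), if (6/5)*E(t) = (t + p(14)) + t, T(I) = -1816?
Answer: -447500950511/96 ≈ -4.6615e+9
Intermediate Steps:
o(Q) = -3/Q
E(t) = -85/6 + 5*t/3 (E(t) = 5*((t - 17) + t)/6 = 5*((-17 + t) + t)/6 = 5*(-17 + 2*t)/6 = -85/6 + 5*t/3)
((1909480 - 1298982) + 1936303)*(T(-1724) + E(o(32))) = ((1909480 - 1298982) + 1936303)*(-1816 + (-85/6 + 5*(-3/32)/3)) = (610498 + 1936303)*(-1816 + (-85/6 + 5*(-3*1/32)/3)) = 2546801*(-1816 + (-85/6 + (5/3)*(-3/32))) = 2546801*(-1816 + (-85/6 - 5/32)) = 2546801*(-1816 - 1375/96) = 2546801*(-175711/96) = -447500950511/96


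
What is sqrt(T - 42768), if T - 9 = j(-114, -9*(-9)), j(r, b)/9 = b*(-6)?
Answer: 3*I*sqrt(5237) ≈ 217.1*I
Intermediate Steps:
j(r, b) = -54*b (j(r, b) = 9*(b*(-6)) = 9*(-6*b) = -54*b)
T = -4365 (T = 9 - (-486)*(-9) = 9 - 54*81 = 9 - 4374 = -4365)
sqrt(T - 42768) = sqrt(-4365 - 42768) = sqrt(-47133) = 3*I*sqrt(5237)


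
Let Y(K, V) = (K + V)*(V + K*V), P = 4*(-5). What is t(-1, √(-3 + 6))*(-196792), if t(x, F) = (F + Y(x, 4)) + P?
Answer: 3935840 - 196792*√3 ≈ 3.5950e+6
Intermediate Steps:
P = -20
t(x, F) = -4 + F + 4*x² + 20*x (t(x, F) = (F + 4*(x + 4 + x² + x*4)) - 20 = (F + 4*(x + 4 + x² + 4*x)) - 20 = (F + 4*(4 + x² + 5*x)) - 20 = (F + (16 + 4*x² + 20*x)) - 20 = (16 + F + 4*x² + 20*x) - 20 = -4 + F + 4*x² + 20*x)
t(-1, √(-3 + 6))*(-196792) = (-4 + √(-3 + 6) + 4*(-1)² + 20*(-1))*(-196792) = (-4 + √3 + 4*1 - 20)*(-196792) = (-4 + √3 + 4 - 20)*(-196792) = (-20 + √3)*(-196792) = 3935840 - 196792*√3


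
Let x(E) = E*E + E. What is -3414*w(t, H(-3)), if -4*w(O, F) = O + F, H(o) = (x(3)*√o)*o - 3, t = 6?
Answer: 5121/2 - 30726*I*√3 ≈ 2560.5 - 53219.0*I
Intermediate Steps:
x(E) = E + E² (x(E) = E² + E = E + E²)
H(o) = -3 + 12*o^(3/2) (H(o) = ((3*(1 + 3))*√o)*o - 3 = ((3*4)*√o)*o - 3 = (12*√o)*o - 3 = 12*o^(3/2) - 3 = -3 + 12*o^(3/2))
w(O, F) = -F/4 - O/4 (w(O, F) = -(O + F)/4 = -(F + O)/4 = -F/4 - O/4)
-3414*w(t, H(-3)) = -3414*(-(-3 + 12*(-3)^(3/2))/4 - ¼*6) = -3414*(-(-3 + 12*(-3*I*√3))/4 - 3/2) = -3414*(-(-3 - 36*I*√3)/4 - 3/2) = -3414*((¾ + 9*I*√3) - 3/2) = -3414*(-¾ + 9*I*√3) = 5121/2 - 30726*I*√3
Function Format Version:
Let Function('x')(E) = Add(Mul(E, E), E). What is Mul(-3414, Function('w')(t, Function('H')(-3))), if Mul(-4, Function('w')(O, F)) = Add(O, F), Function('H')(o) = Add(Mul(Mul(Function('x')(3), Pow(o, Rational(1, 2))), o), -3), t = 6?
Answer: Add(Rational(5121, 2), Mul(-30726, I, Pow(3, Rational(1, 2)))) ≈ Add(2560.5, Mul(-53219., I))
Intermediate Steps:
Function('x')(E) = Add(E, Pow(E, 2)) (Function('x')(E) = Add(Pow(E, 2), E) = Add(E, Pow(E, 2)))
Function('H')(o) = Add(-3, Mul(12, Pow(o, Rational(3, 2)))) (Function('H')(o) = Add(Mul(Mul(Mul(3, Add(1, 3)), Pow(o, Rational(1, 2))), o), -3) = Add(Mul(Mul(Mul(3, 4), Pow(o, Rational(1, 2))), o), -3) = Add(Mul(Mul(12, Pow(o, Rational(1, 2))), o), -3) = Add(Mul(12, Pow(o, Rational(3, 2))), -3) = Add(-3, Mul(12, Pow(o, Rational(3, 2)))))
Function('w')(O, F) = Add(Mul(Rational(-1, 4), F), Mul(Rational(-1, 4), O)) (Function('w')(O, F) = Mul(Rational(-1, 4), Add(O, F)) = Mul(Rational(-1, 4), Add(F, O)) = Add(Mul(Rational(-1, 4), F), Mul(Rational(-1, 4), O)))
Mul(-3414, Function('w')(t, Function('H')(-3))) = Mul(-3414, Add(Mul(Rational(-1, 4), Add(-3, Mul(12, Pow(-3, Rational(3, 2))))), Mul(Rational(-1, 4), 6))) = Mul(-3414, Add(Mul(Rational(-1, 4), Add(-3, Mul(12, Mul(-3, I, Pow(3, Rational(1, 2)))))), Rational(-3, 2))) = Mul(-3414, Add(Mul(Rational(-1, 4), Add(-3, Mul(-36, I, Pow(3, Rational(1, 2))))), Rational(-3, 2))) = Mul(-3414, Add(Add(Rational(3, 4), Mul(9, I, Pow(3, Rational(1, 2)))), Rational(-3, 2))) = Mul(-3414, Add(Rational(-3, 4), Mul(9, I, Pow(3, Rational(1, 2))))) = Add(Rational(5121, 2), Mul(-30726, I, Pow(3, Rational(1, 2))))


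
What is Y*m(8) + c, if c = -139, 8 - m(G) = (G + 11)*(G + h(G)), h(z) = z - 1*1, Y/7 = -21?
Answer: 40580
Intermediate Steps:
Y = -147 (Y = 7*(-21) = -147)
h(z) = -1 + z (h(z) = z - 1 = -1 + z)
m(G) = 8 - (-1 + 2*G)*(11 + G) (m(G) = 8 - (G + 11)*(G + (-1 + G)) = 8 - (11 + G)*(-1 + 2*G) = 8 - (-1 + 2*G)*(11 + G))
Y*m(8) + c = -147*(19 - 21*8 - 2*8²) - 139 = -147*(19 - 168 - 2*64) - 139 = -147*(19 - 168 - 128) - 139 = -147*(-277) - 139 = 40719 - 139 = 40580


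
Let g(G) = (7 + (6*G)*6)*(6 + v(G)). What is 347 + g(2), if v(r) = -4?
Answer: 505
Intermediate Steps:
g(G) = 14 + 72*G (g(G) = (7 + (6*G)*6)*(6 - 4) = (7 + 36*G)*2 = 14 + 72*G)
347 + g(2) = 347 + (14 + 72*2) = 347 + (14 + 144) = 347 + 158 = 505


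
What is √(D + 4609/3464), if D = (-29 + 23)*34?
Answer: I*√607972702/1732 ≈ 14.236*I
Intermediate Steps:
D = -204 (D = -6*34 = -204)
√(D + 4609/3464) = √(-204 + 4609/3464) = √(-702047/3464) = I*√607972702/1732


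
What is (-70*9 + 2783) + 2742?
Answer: 4895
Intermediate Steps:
(-70*9 + 2783) + 2742 = (-630 + 2783) + 2742 = 2153 + 2742 = 4895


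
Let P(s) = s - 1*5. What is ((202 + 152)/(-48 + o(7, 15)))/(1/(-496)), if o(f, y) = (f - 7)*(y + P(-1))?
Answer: 3658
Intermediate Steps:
P(s) = -5 + s (P(s) = s - 5 = -5 + s)
o(f, y) = (-7 + f)*(-6 + y) (o(f, y) = (f - 7)*(y + (-5 - 1)) = (-7 + f)*(y - 6) = (-7 + f)*(-6 + y))
((202 + 152)/(-48 + o(7, 15)))/(1/(-496)) = ((202 + 152)/(-48 + (42 - 7*15 - 6*7 + 7*15)))/(1/(-496)) = (354/(-48 + (42 - 105 - 42 + 105)))/(-1/496) = (354/(-48 + 0))*(-496) = (354/(-48))*(-496) = (354*(-1/48))*(-496) = -59/8*(-496) = 3658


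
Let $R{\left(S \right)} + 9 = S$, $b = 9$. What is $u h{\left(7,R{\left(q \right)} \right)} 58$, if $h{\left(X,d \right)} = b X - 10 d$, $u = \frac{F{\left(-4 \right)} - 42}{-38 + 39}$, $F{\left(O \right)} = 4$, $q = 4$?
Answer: $-249052$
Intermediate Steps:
$R{\left(S \right)} = -9 + S$
$u = -38$ ($u = \frac{4 - 42}{-38 + 39} = - \frac{38}{1} = \left(-38\right) 1 = -38$)
$h{\left(X,d \right)} = - 10 d + 9 X$ ($h{\left(X,d \right)} = 9 X - 10 d = - 10 d + 9 X$)
$u h{\left(7,R{\left(q \right)} \right)} 58 = - 38 \left(- 10 \left(-9 + 4\right) + 9 \cdot 7\right) 58 = - 38 \left(\left(-10\right) \left(-5\right) + 63\right) 58 = - 38 \left(50 + 63\right) 58 = \left(-38\right) 113 \cdot 58 = \left(-4294\right) 58 = -249052$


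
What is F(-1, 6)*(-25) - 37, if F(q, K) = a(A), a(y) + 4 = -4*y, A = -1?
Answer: -37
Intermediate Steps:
a(y) = -4 - 4*y
F(q, K) = 0 (F(q, K) = -4 - 4*(-1) = -4 + 4 = 0)
F(-1, 6)*(-25) - 37 = 0*(-25) - 37 = 0 - 37 = -37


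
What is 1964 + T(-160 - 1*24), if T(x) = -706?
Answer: 1258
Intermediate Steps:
1964 + T(-160 - 1*24) = 1964 - 706 = 1258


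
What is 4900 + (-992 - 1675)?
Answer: 2233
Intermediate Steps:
4900 + (-992 - 1675) = 4900 - 2667 = 2233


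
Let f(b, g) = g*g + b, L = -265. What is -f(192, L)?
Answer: -70417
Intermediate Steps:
f(b, g) = b + g² (f(b, g) = g² + b = b + g²)
-f(192, L) = -(192 + (-265)²) = -(192 + 70225) = -1*70417 = -70417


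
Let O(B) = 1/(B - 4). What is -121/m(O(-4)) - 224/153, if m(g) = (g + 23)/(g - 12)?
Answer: 584923/9333 ≈ 62.673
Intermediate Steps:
O(B) = 1/(-4 + B)
m(g) = (23 + g)/(-12 + g)
-121/m(O(-4)) - 224/153 = -121*(-12 + 1/(-4 - 4))/(23 + 1/(-4 - 4)) - 224/153 = -121*(-12 + 1/(-8))/(23 + 1/(-8)) - 224*1/153 = -121*(-12 - 1/8)/(23 - 1/8) - 224/153 = -121/((183/8)/(-97/8)) - 224/153 = -121/((-8/97*183/8)) - 224/153 = -121/(-183/97) - 224/153 = -121*(-97/183) - 224/153 = 11737/183 - 224/153 = 584923/9333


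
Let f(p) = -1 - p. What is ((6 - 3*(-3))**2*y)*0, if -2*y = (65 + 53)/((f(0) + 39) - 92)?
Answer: 0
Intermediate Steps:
y = 59/54 (y = -(65 + 53)/(2*(((-1 - 1*0) + 39) - 92)) = -59/(((-1 + 0) + 39) - 92) = -59/((-1 + 39) - 92) = -59/(38 - 92) = -59/(-54) = -59*(-1)/54 = -1/2*(-59/27) = 59/54 ≈ 1.0926)
((6 - 3*(-3))**2*y)*0 = ((6 - 3*(-3))**2*(59/54))*0 = ((6 + 9)**2*(59/54))*0 = (15**2*(59/54))*0 = (225*(59/54))*0 = (1475/6)*0 = 0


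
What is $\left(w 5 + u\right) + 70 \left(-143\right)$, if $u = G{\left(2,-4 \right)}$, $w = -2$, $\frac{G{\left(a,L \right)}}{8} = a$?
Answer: $-10004$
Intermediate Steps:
$G{\left(a,L \right)} = 8 a$
$u = 16$ ($u = 8 \cdot 2 = 16$)
$\left(w 5 + u\right) + 70 \left(-143\right) = \left(\left(-2\right) 5 + 16\right) + 70 \left(-143\right) = \left(-10 + 16\right) - 10010 = 6 - 10010 = -10004$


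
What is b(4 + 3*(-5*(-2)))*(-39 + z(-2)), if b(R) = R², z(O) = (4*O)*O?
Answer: -26588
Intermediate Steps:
z(O) = 4*O²
b(4 + 3*(-5*(-2)))*(-39 + z(-2)) = (4 + 3*(-5*(-2)))²*(-39 + 4*(-2)²) = (4 + 3*10)²*(-39 + 4*4) = (4 + 30)²*(-39 + 16) = 34²*(-23) = 1156*(-23) = -26588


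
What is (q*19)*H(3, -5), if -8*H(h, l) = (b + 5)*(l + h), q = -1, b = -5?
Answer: 0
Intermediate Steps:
H(h, l) = 0 (H(h, l) = -(-5 + 5)*(l + h)/8 = -0*(h + l) = -⅛*0 = 0)
(q*19)*H(3, -5) = -1*19*0 = -19*0 = 0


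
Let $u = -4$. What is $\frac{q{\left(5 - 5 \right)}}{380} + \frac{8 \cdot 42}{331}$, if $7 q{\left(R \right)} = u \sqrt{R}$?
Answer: $\frac{336}{331} \approx 1.0151$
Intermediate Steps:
$q{\left(R \right)} = - \frac{4 \sqrt{R}}{7}$ ($q{\left(R \right)} = \frac{\left(-4\right) \sqrt{R}}{7} = - \frac{4 \sqrt{R}}{7}$)
$\frac{q{\left(5 - 5 \right)}}{380} + \frac{8 \cdot 42}{331} = \frac{\left(- \frac{4}{7}\right) \sqrt{5 - 5}}{380} + \frac{8 \cdot 42}{331} = - \frac{4 \sqrt{0}}{7} \cdot \frac{1}{380} + 336 \cdot \frac{1}{331} = \left(- \frac{4}{7}\right) 0 \cdot \frac{1}{380} + \frac{336}{331} = 0 \cdot \frac{1}{380} + \frac{336}{331} = 0 + \frac{336}{331} = \frac{336}{331}$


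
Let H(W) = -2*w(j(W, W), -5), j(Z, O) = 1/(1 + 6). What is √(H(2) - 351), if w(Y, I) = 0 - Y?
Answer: I*√17185/7 ≈ 18.727*I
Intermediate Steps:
j(Z, O) = ⅐ (j(Z, O) = 1/7 = ⅐)
w(Y, I) = -Y
H(W) = 2/7 (H(W) = -(-2)/7 = -2*(-⅐) = 2/7)
√(H(2) - 351) = √(2/7 - 351) = √(-2455/7) = I*√17185/7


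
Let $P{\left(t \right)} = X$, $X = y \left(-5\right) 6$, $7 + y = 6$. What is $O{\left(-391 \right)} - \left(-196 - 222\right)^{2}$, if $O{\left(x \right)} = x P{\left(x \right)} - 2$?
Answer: $-186456$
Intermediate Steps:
$y = -1$ ($y = -7 + 6 = -1$)
$X = 30$ ($X = \left(-1\right) \left(-5\right) 6 = 5 \cdot 6 = 30$)
$P{\left(t \right)} = 30$
$O{\left(x \right)} = -2 + 30 x$ ($O{\left(x \right)} = x 30 - 2 = 30 x - 2 = -2 + 30 x$)
$O{\left(-391 \right)} - \left(-196 - 222\right)^{2} = \left(-2 + 30 \left(-391\right)\right) - \left(-196 - 222\right)^{2} = \left(-2 - 11730\right) - \left(-418\right)^{2} = -11732 - 174724 = -186456$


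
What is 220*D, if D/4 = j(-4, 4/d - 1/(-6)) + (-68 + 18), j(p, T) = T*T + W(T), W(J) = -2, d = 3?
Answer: -43780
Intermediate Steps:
j(p, T) = -2 + T² (j(p, T) = T*T - 2 = T² - 2 = -2 + T²)
D = -199 (D = 4*((-2 + (4/3 - 1/(-6))²) + (-68 + 18)) = 4*((-2 + (4*(⅓) - 1*(-⅙))²) - 50) = 4*((-2 + (4/3 + ⅙)²) - 50) = 4*((-2 + (3/2)²) - 50) = 4*((-2 + 9/4) - 50) = 4*(¼ - 50) = 4*(-199/4) = -199)
220*D = 220*(-199) = -43780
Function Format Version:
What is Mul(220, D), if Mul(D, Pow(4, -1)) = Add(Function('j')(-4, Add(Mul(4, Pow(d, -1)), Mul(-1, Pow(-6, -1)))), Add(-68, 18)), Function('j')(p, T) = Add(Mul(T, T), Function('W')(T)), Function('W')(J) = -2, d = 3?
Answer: -43780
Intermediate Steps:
Function('j')(p, T) = Add(-2, Pow(T, 2)) (Function('j')(p, T) = Add(Mul(T, T), -2) = Add(Pow(T, 2), -2) = Add(-2, Pow(T, 2)))
D = -199 (D = Mul(4, Add(Add(-2, Pow(Add(Mul(4, Pow(3, -1)), Mul(-1, Pow(-6, -1))), 2)), Add(-68, 18))) = Mul(4, Add(Add(-2, Pow(Add(Mul(4, Rational(1, 3)), Mul(-1, Rational(-1, 6))), 2)), -50)) = Mul(4, Add(Add(-2, Pow(Add(Rational(4, 3), Rational(1, 6)), 2)), -50)) = Mul(4, Add(Add(-2, Pow(Rational(3, 2), 2)), -50)) = Mul(4, Add(Add(-2, Rational(9, 4)), -50)) = Mul(4, Add(Rational(1, 4), -50)) = Mul(4, Rational(-199, 4)) = -199)
Mul(220, D) = Mul(220, -199) = -43780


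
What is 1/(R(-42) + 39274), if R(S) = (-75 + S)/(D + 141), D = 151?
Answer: 292/11467891 ≈ 2.5462e-5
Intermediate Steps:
R(S) = -75/292 + S/292 (R(S) = (-75 + S)/(151 + 141) = (-75 + S)/292 = (-75 + S)*(1/292) = -75/292 + S/292)
1/(R(-42) + 39274) = 1/((-75/292 + (1/292)*(-42)) + 39274) = 1/((-75/292 - 21/146) + 39274) = 1/(-117/292 + 39274) = 1/(11467891/292) = 292/11467891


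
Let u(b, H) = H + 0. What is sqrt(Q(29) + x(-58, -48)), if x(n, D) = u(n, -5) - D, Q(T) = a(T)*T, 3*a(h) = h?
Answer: sqrt(2910)/3 ≈ 17.981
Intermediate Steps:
u(b, H) = H
a(h) = h/3
Q(T) = T**2/3 (Q(T) = (T/3)*T = T**2/3)
x(n, D) = -5 - D
sqrt(Q(29) + x(-58, -48)) = sqrt((1/3)*29**2 + (-5 - 1*(-48))) = sqrt((1/3)*841 + (-5 + 48)) = sqrt(841/3 + 43) = sqrt(970/3) = sqrt(2910)/3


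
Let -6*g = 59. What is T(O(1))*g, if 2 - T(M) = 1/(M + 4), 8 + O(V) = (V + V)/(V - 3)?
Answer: -649/30 ≈ -21.633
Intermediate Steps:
g = -59/6 (g = -⅙*59 = -59/6 ≈ -9.8333)
O(V) = -8 + 2*V/(-3 + V) (O(V) = -8 + (V + V)/(V - 3) = -8 + (2*V)/(-3 + V) = -8 + 2*V/(-3 + V))
T(M) = 2 - 1/(4 + M) (T(M) = 2 - 1/(M + 4) = 2 - 1/(4 + M))
T(O(1))*g = ((7 + 2*(6*(4 - 1*1)/(-3 + 1)))/(4 + 6*(4 - 1*1)/(-3 + 1)))*(-59/6) = ((7 + 2*(6*(4 - 1)/(-2)))/(4 + 6*(4 - 1)/(-2)))*(-59/6) = ((7 + 2*(6*(-½)*3))/(4 + 6*(-½)*3))*(-59/6) = ((7 + 2*(-9))/(4 - 9))*(-59/6) = ((7 - 18)/(-5))*(-59/6) = -⅕*(-11)*(-59/6) = (11/5)*(-59/6) = -649/30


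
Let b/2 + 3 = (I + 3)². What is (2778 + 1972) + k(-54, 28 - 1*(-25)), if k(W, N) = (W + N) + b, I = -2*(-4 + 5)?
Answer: 4745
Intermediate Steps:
I = -2 (I = -2*1 = -2)
b = -4 (b = -6 + 2*(-2 + 3)² = -6 + 2*1² = -6 + 2*1 = -6 + 2 = -4)
k(W, N) = -4 + N + W (k(W, N) = (W + N) - 4 = (N + W) - 4 = -4 + N + W)
(2778 + 1972) + k(-54, 28 - 1*(-25)) = (2778 + 1972) + (-4 + (28 - 1*(-25)) - 54) = 4750 + (-4 + (28 + 25) - 54) = 4750 + (-4 + 53 - 54) = 4750 - 5 = 4745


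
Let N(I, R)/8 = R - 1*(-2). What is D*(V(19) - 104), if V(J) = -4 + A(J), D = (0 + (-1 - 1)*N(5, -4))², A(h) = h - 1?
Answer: -92160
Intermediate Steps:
N(I, R) = 16 + 8*R (N(I, R) = 8*(R - 1*(-2)) = 8*(R + 2) = 8*(2 + R) = 16 + 8*R)
A(h) = -1 + h
D = 1024 (D = (0 + (-1 - 1)*(16 + 8*(-4)))² = (0 - 2*(16 - 32))² = (0 - 2*(-16))² = (0 + 32)² = 32² = 1024)
V(J) = -5 + J (V(J) = -4 + (-1 + J) = -5 + J)
D*(V(19) - 104) = 1024*((-5 + 19) - 104) = 1024*(14 - 104) = 1024*(-90) = -92160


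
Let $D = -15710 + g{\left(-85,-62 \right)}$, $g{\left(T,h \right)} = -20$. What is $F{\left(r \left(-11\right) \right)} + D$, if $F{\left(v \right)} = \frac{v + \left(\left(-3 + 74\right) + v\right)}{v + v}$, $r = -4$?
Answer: $- \frac{1384081}{88} \approx -15728.0$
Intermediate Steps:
$D = -15730$ ($D = -15710 - 20 = -15730$)
$F{\left(v \right)} = \frac{71 + 2 v}{2 v}$ ($F{\left(v \right)} = \frac{v + \left(71 + v\right)}{2 v} = \left(71 + 2 v\right) \frac{1}{2 v} = \frac{71 + 2 v}{2 v}$)
$F{\left(r \left(-11\right) \right)} + D = \frac{\frac{71}{2} - -44}{\left(-4\right) \left(-11\right)} - 15730 = \frac{\frac{71}{2} + 44}{44} - 15730 = \frac{1}{44} \cdot \frac{159}{2} - 15730 = \frac{159}{88} - 15730 = - \frac{1384081}{88}$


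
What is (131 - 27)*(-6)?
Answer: -624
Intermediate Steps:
(131 - 27)*(-6) = 104*(-6) = -624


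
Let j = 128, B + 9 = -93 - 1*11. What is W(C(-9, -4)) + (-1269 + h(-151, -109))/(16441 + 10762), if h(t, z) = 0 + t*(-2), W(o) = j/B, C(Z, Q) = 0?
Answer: -3591255/3073939 ≈ -1.1683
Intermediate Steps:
B = -113 (B = -9 + (-93 - 1*11) = -9 + (-93 - 11) = -9 - 104 = -113)
W(o) = -128/113 (W(o) = 128/(-113) = 128*(-1/113) = -128/113)
h(t, z) = -2*t (h(t, z) = 0 - 2*t = -2*t)
W(C(-9, -4)) + (-1269 + h(-151, -109))/(16441 + 10762) = -128/113 + (-1269 - 2*(-151))/(16441 + 10762) = -128/113 + (-1269 + 302)/27203 = -128/113 - 967*1/27203 = -128/113 - 967/27203 = -3591255/3073939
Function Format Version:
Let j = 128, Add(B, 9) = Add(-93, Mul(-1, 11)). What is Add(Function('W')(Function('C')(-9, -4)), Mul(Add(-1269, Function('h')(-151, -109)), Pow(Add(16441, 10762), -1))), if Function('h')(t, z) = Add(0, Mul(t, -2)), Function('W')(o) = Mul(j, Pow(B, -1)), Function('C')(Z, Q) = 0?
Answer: Rational(-3591255, 3073939) ≈ -1.1683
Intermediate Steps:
B = -113 (B = Add(-9, Add(-93, Mul(-1, 11))) = Add(-9, Add(-93, -11)) = Add(-9, -104) = -113)
Function('W')(o) = Rational(-128, 113) (Function('W')(o) = Mul(128, Pow(-113, -1)) = Mul(128, Rational(-1, 113)) = Rational(-128, 113))
Function('h')(t, z) = Mul(-2, t) (Function('h')(t, z) = Add(0, Mul(-2, t)) = Mul(-2, t))
Add(Function('W')(Function('C')(-9, -4)), Mul(Add(-1269, Function('h')(-151, -109)), Pow(Add(16441, 10762), -1))) = Add(Rational(-128, 113), Mul(Add(-1269, Mul(-2, -151)), Pow(Add(16441, 10762), -1))) = Add(Rational(-128, 113), Mul(Add(-1269, 302), Pow(27203, -1))) = Add(Rational(-128, 113), Mul(-967, Rational(1, 27203))) = Add(Rational(-128, 113), Rational(-967, 27203)) = Rational(-3591255, 3073939)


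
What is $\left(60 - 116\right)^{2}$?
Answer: $3136$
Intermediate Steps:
$\left(60 - 116\right)^{2} = \left(-56\right)^{2} = 3136$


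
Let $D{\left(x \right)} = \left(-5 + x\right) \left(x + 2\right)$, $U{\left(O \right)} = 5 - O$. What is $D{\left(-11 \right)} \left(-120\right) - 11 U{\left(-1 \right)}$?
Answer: $-17346$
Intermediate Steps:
$D{\left(x \right)} = \left(-5 + x\right) \left(2 + x\right)$
$D{\left(-11 \right)} \left(-120\right) - 11 U{\left(-1 \right)} = \left(-10 + \left(-11\right)^{2} - -33\right) \left(-120\right) - 11 \left(5 - -1\right) = \left(-10 + 121 + 33\right) \left(-120\right) - 11 \left(5 + 1\right) = 144 \left(-120\right) - 66 = -17280 - 66 = -17346$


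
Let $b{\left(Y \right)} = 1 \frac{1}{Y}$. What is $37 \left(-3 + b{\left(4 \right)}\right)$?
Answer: $- \frac{407}{4} \approx -101.75$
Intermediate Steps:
$b{\left(Y \right)} = \frac{1}{Y}$
$37 \left(-3 + b{\left(4 \right)}\right) = 37 \left(-3 + \frac{1}{4}\right) = 37 \left(- \frac{11}{4}\right) = - \frac{407}{4}$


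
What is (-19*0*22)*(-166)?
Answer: 0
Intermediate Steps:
(-19*0*22)*(-166) = (0*22)*(-166) = 0*(-166) = 0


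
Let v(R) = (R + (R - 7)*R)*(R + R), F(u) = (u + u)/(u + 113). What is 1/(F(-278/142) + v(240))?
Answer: 3942/106263705461 ≈ 3.7096e-8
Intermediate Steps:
F(u) = 2*u/(113 + u) (F(u) = (2*u)/(113 + u) = 2*u/(113 + u))
v(R) = 2*R*(R + R*(-7 + R)) (v(R) = (R + (-7 + R)*R)*(2*R) = (R + R*(-7 + R))*(2*R) = 2*R*(R + R*(-7 + R)))
1/(F(-278/142) + v(240)) = 1/(2*(-278/142)/(113 - 278/142) + 2*240²*(-6 + 240)) = 1/(2*(-278*1/142)/(113 - 278*1/142) + 2*57600*234) = 1/(2*(-139/71)/(113 - 139/71) + 26956800) = 1/(2*(-139/71)/(7884/71) + 26956800) = 1/(2*(-139/71)*(71/7884) + 26956800) = 1/(-139/3942 + 26956800) = 1/(106263705461/3942) = 3942/106263705461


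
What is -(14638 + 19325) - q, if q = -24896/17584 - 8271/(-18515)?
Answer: -14103242756/415265 ≈ -33962.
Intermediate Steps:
q = -402439/415265 (q = -24896*1/17584 - 8271*(-1/18515) = -1556/1099 + 8271/18515 = -402439/415265 ≈ -0.96911)
-(14638 + 19325) - q = -(14638 + 19325) - 1*(-402439/415265) = -1*33963 + 402439/415265 = -33963 + 402439/415265 = -14103242756/415265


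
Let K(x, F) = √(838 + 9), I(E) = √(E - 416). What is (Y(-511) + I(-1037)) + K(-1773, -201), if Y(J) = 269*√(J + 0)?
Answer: 11*√7 + I*√1453 + 269*I*√511 ≈ 29.103 + 6118.9*I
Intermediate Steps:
I(E) = √(-416 + E)
K(x, F) = 11*√7 (K(x, F) = √847 = 11*√7)
Y(J) = 269*√J
(Y(-511) + I(-1037)) + K(-1773, -201) = (269*√(-511) + √(-416 - 1037)) + 11*√7 = (269*(I*√511) + √(-1453)) + 11*√7 = (269*I*√511 + I*√1453) + 11*√7 = (I*√1453 + 269*I*√511) + 11*√7 = 11*√7 + I*√1453 + 269*I*√511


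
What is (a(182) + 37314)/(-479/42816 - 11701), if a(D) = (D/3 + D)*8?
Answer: -1680756352/500990495 ≈ -3.3549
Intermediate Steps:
a(D) = 32*D/3 (a(D) = (D*(⅓) + D)*8 = (D/3 + D)*8 = (4*D/3)*8 = 32*D/3)
(a(182) + 37314)/(-479/42816 - 11701) = ((32/3)*182 + 37314)/(-479/42816 - 11701) = (5824/3 + 37314)/(-479*1/42816 - 11701) = 117766/(3*(-479/42816 - 11701)) = 117766/(3*(-500990495/42816)) = (117766/3)*(-42816/500990495) = -1680756352/500990495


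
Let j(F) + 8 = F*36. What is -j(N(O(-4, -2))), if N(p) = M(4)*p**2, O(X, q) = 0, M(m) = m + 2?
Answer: 8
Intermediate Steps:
M(m) = 2 + m
N(p) = 6*p**2 (N(p) = (2 + 4)*p**2 = 6*p**2)
j(F) = -8 + 36*F (j(F) = -8 + F*36 = -8 + 36*F)
-j(N(O(-4, -2))) = -(-8 + 36*(6*0**2)) = -(-8 + 36*(6*0)) = -(-8 + 36*0) = -(-8 + 0) = -1*(-8) = 8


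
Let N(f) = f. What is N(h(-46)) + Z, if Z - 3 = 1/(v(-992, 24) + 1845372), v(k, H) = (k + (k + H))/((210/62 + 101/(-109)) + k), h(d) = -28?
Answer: -77128649479773/3085146046064 ≈ -25.000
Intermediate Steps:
v(k, H) = (H + 2*k)/(8314/3379 + k) (v(k, H) = (k + (H + k))/((210*(1/62) + 101*(-1/109)) + k) = (H + 2*k)/((105/31 - 101/109) + k) = (H + 2*k)/(8314/3379 + k))
Z = 9255439810019/3085146046064 (Z = 3 + 1/(3379*(24 + 2*(-992))/(8314 + 3379*(-992)) + 1845372) = 3 + 1/(3379*(24 - 1984)/(8314 - 3351968) + 1845372) = 3 + 1/(3379*(-1960)/(-3343654) + 1845372) = 3 + 1/(3379*(-1/3343654)*(-1960) + 1845372) = 3 + 1/(3311420/1671827 + 1845372) = 3 + 1/(3085146046064/1671827) = 3 + 1671827/3085146046064 = 9255439810019/3085146046064 ≈ 3.0000)
N(h(-46)) + Z = -28 + 9255439810019/3085146046064 = -77128649479773/3085146046064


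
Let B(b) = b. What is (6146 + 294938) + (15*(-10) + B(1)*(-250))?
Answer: 300684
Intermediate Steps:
(6146 + 294938) + (15*(-10) + B(1)*(-250)) = (6146 + 294938) + (15*(-10) + 1*(-250)) = 301084 + (-150 - 250) = 301084 - 400 = 300684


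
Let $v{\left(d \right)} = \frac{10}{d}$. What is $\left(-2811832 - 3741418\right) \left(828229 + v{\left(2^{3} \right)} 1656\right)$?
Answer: $-5441156921750$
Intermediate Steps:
$\left(-2811832 - 3741418\right) \left(828229 + v{\left(2^{3} \right)} 1656\right) = \left(-2811832 - 3741418\right) \left(828229 + \frac{10}{2^{3}} \cdot 1656\right) = - 6553250 \left(828229 + \frac{10}{8} \cdot 1656\right) = - 6553250 \left(828229 + 10 \cdot \frac{1}{8} \cdot 1656\right) = - 6553250 \left(828229 + \frac{5}{4} \cdot 1656\right) = - 6553250 \left(828229 + 2070\right) = \left(-6553250\right) 830299 = -5441156921750$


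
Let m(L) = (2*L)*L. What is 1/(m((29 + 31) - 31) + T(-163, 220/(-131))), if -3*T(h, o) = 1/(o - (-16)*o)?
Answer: 11220/18872171 ≈ 0.00059453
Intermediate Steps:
T(h, o) = -1/(51*o) (T(h, o) = -1/(3*(o - (-16)*o)) = -1/(3*(o + 16*o)) = -1/(17*o)/3 = -1/(51*o))
m(L) = 2*L²
1/(m((29 + 31) - 31) + T(-163, 220/(-131))) = 1/(2*((29 + 31) - 31)² - 1/(51*(220/(-131)))) = 1/(2*(60 - 31)² - 1/(51*(220*(-1/131)))) = 1/(2*29² - 1/(51*(-220/131))) = 1/(2*841 - 1/51*(-131/220)) = 1/(1682 + 131/11220) = 1/(18872171/11220) = 11220/18872171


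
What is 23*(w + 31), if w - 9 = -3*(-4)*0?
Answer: 920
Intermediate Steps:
w = 9 (w = 9 - 3*(-4)*0 = 9 + 12*0 = 9 + 0 = 9)
23*(w + 31) = 23*(9 + 31) = 23*40 = 920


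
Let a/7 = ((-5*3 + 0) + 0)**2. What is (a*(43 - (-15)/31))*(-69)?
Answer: -146493900/31 ≈ -4.7256e+6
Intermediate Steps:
a = 1575 (a = 7*((-5*3 + 0) + 0)**2 = 7*((-15 + 0) + 0)**2 = 7*(-15 + 0)**2 = 7*(-15)**2 = 7*225 = 1575)
(a*(43 - (-15)/31))*(-69) = (1575*(43 - (-15)/31))*(-69) = (1575*(43 - 1*(-15/31)))*(-69) = (1575*(43 + 15/31))*(-69) = (1575*(1348/31))*(-69) = (2123100/31)*(-69) = -146493900/31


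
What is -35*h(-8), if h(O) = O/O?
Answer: -35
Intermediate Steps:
h(O) = 1
-35*h(-8) = -35*1 = -35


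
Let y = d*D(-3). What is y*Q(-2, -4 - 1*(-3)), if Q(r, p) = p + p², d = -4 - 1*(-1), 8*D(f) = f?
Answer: 0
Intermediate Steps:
D(f) = f/8
d = -3 (d = -4 + 1 = -3)
y = 9/8 (y = -3*(-3)/8 = -3*(-3/8) = 9/8 ≈ 1.1250)
y*Q(-2, -4 - 1*(-3)) = 9*((-4 - 1*(-3))*(1 + (-4 - 1*(-3))))/8 = 9*((-4 + 3)*(1 + (-4 + 3)))/8 = 9*(-(1 - 1))/8 = 9*(-1*0)/8 = (9/8)*0 = 0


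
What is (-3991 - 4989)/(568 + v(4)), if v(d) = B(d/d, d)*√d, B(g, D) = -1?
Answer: -4490/283 ≈ -15.866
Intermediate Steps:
v(d) = -√d
(-3991 - 4989)/(568 + v(4)) = (-3991 - 4989)/(568 - √4) = -8980/(568 - 1*2) = -8980/(568 - 2) = -8980/566 = -8980*1/566 = -4490/283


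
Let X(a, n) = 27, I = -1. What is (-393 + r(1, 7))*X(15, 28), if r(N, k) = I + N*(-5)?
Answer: -10773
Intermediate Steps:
r(N, k) = -1 - 5*N (r(N, k) = -1 + N*(-5) = -1 - 5*N)
(-393 + r(1, 7))*X(15, 28) = (-393 + (-1 - 5*1))*27 = (-393 + (-1 - 5))*27 = (-393 - 6)*27 = -399*27 = -10773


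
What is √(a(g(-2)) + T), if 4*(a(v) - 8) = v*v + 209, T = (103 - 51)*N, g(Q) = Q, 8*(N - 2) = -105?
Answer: I*√2069/2 ≈ 22.743*I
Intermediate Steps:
N = -89/8 (N = 2 + (⅛)*(-105) = 2 - 105/8 = -89/8 ≈ -11.125)
T = -1157/2 (T = (103 - 51)*(-89/8) = 52*(-89/8) = -1157/2 ≈ -578.50)
a(v) = 241/4 + v²/4 (a(v) = 8 + (v*v + 209)/4 = 8 + (v² + 209)/4 = 8 + (209 + v²)/4 = 8 + (209/4 + v²/4) = 241/4 + v²/4)
√(a(g(-2)) + T) = √((241/4 + (¼)*(-2)²) - 1157/2) = √((241/4 + (¼)*4) - 1157/2) = √((241/4 + 1) - 1157/2) = √(245/4 - 1157/2) = √(-2069/4) = I*√2069/2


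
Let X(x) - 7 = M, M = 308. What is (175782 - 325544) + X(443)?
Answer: -149447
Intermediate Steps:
X(x) = 315 (X(x) = 7 + 308 = 315)
(175782 - 325544) + X(443) = (175782 - 325544) + 315 = -149762 + 315 = -149447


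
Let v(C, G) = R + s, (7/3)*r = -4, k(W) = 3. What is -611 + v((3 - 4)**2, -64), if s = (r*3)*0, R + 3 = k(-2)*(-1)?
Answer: -617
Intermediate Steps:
r = -12/7 (r = (3/7)*(-4) = -12/7 ≈ -1.7143)
R = -6 (R = -3 + 3*(-1) = -3 - 3 = -6)
s = 0 (s = -12/7*3*0 = -36/7*0 = 0)
v(C, G) = -6 (v(C, G) = -6 + 0 = -6)
-611 + v((3 - 4)**2, -64) = -611 - 6 = -617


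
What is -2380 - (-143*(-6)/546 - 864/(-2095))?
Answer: -34931793/14665 ≈ -2382.0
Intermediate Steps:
-2380 - (-143*(-6)/546 - 864/(-2095)) = -2380 - (858*(1/546) - 864*(-1/2095)) = -2380 - (11/7 + 864/2095) = -2380 - 1*29093/14665 = -2380 - 29093/14665 = -34931793/14665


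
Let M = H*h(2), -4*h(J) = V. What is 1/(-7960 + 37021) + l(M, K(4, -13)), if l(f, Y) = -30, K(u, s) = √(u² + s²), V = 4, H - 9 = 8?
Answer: -871829/29061 ≈ -30.000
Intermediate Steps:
H = 17 (H = 9 + 8 = 17)
h(J) = -1 (h(J) = -¼*4 = -1)
K(u, s) = √(s² + u²)
M = -17 (M = 17*(-1) = -17)
1/(-7960 + 37021) + l(M, K(4, -13)) = 1/(-7960 + 37021) - 30 = 1/29061 - 30 = -871829/29061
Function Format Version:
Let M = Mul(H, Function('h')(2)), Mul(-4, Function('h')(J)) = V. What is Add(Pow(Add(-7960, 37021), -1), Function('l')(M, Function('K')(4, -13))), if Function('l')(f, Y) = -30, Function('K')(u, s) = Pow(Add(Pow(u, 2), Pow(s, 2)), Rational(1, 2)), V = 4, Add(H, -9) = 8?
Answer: Rational(-871829, 29061) ≈ -30.000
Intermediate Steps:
H = 17 (H = Add(9, 8) = 17)
Function('h')(J) = -1 (Function('h')(J) = Mul(Rational(-1, 4), 4) = -1)
Function('K')(u, s) = Pow(Add(Pow(s, 2), Pow(u, 2)), Rational(1, 2))
M = -17 (M = Mul(17, -1) = -17)
Add(Pow(Add(-7960, 37021), -1), Function('l')(M, Function('K')(4, -13))) = Add(Pow(Add(-7960, 37021), -1), -30) = Add(Pow(29061, -1), -30) = Add(Rational(1, 29061), -30) = Rational(-871829, 29061)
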